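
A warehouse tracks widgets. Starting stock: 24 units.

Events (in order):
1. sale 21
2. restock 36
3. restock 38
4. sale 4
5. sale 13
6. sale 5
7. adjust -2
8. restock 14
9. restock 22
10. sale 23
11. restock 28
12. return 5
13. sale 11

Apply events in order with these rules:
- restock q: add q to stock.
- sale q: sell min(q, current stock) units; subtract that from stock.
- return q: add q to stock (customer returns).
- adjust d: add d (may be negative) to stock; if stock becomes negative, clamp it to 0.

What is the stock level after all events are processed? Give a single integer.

Answer: 88

Derivation:
Processing events:
Start: stock = 24
  Event 1 (sale 21): sell min(21,24)=21. stock: 24 - 21 = 3. total_sold = 21
  Event 2 (restock 36): 3 + 36 = 39
  Event 3 (restock 38): 39 + 38 = 77
  Event 4 (sale 4): sell min(4,77)=4. stock: 77 - 4 = 73. total_sold = 25
  Event 5 (sale 13): sell min(13,73)=13. stock: 73 - 13 = 60. total_sold = 38
  Event 6 (sale 5): sell min(5,60)=5. stock: 60 - 5 = 55. total_sold = 43
  Event 7 (adjust -2): 55 + -2 = 53
  Event 8 (restock 14): 53 + 14 = 67
  Event 9 (restock 22): 67 + 22 = 89
  Event 10 (sale 23): sell min(23,89)=23. stock: 89 - 23 = 66. total_sold = 66
  Event 11 (restock 28): 66 + 28 = 94
  Event 12 (return 5): 94 + 5 = 99
  Event 13 (sale 11): sell min(11,99)=11. stock: 99 - 11 = 88. total_sold = 77
Final: stock = 88, total_sold = 77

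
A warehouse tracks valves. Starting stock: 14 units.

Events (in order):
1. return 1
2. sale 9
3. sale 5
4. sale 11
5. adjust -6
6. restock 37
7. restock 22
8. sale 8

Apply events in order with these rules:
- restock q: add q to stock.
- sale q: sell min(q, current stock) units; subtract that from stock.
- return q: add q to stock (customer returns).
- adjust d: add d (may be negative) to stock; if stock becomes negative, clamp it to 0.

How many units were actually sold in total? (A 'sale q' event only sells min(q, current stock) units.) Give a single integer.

Answer: 23

Derivation:
Processing events:
Start: stock = 14
  Event 1 (return 1): 14 + 1 = 15
  Event 2 (sale 9): sell min(9,15)=9. stock: 15 - 9 = 6. total_sold = 9
  Event 3 (sale 5): sell min(5,6)=5. stock: 6 - 5 = 1. total_sold = 14
  Event 4 (sale 11): sell min(11,1)=1. stock: 1 - 1 = 0. total_sold = 15
  Event 5 (adjust -6): 0 + -6 = 0 (clamped to 0)
  Event 6 (restock 37): 0 + 37 = 37
  Event 7 (restock 22): 37 + 22 = 59
  Event 8 (sale 8): sell min(8,59)=8. stock: 59 - 8 = 51. total_sold = 23
Final: stock = 51, total_sold = 23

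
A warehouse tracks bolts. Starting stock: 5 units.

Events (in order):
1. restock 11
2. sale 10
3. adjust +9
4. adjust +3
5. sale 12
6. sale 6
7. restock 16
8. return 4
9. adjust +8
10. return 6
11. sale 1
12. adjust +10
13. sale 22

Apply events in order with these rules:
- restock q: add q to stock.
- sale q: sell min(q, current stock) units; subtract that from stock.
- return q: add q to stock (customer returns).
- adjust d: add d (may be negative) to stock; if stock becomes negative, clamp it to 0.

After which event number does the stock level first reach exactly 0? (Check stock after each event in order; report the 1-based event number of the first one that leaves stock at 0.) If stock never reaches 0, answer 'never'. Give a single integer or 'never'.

Processing events:
Start: stock = 5
  Event 1 (restock 11): 5 + 11 = 16
  Event 2 (sale 10): sell min(10,16)=10. stock: 16 - 10 = 6. total_sold = 10
  Event 3 (adjust +9): 6 + 9 = 15
  Event 4 (adjust +3): 15 + 3 = 18
  Event 5 (sale 12): sell min(12,18)=12. stock: 18 - 12 = 6. total_sold = 22
  Event 6 (sale 6): sell min(6,6)=6. stock: 6 - 6 = 0. total_sold = 28
  Event 7 (restock 16): 0 + 16 = 16
  Event 8 (return 4): 16 + 4 = 20
  Event 9 (adjust +8): 20 + 8 = 28
  Event 10 (return 6): 28 + 6 = 34
  Event 11 (sale 1): sell min(1,34)=1. stock: 34 - 1 = 33. total_sold = 29
  Event 12 (adjust +10): 33 + 10 = 43
  Event 13 (sale 22): sell min(22,43)=22. stock: 43 - 22 = 21. total_sold = 51
Final: stock = 21, total_sold = 51

First zero at event 6.

Answer: 6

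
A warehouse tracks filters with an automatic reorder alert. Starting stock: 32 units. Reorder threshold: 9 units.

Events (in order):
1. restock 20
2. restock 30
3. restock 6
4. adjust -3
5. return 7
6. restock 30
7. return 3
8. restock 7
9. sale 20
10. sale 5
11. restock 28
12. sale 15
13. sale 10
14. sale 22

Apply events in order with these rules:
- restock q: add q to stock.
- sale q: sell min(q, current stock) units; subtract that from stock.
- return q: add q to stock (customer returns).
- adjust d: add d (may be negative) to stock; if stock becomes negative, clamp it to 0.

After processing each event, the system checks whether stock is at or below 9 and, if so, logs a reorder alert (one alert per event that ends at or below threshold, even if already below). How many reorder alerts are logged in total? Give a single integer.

Processing events:
Start: stock = 32
  Event 1 (restock 20): 32 + 20 = 52
  Event 2 (restock 30): 52 + 30 = 82
  Event 3 (restock 6): 82 + 6 = 88
  Event 4 (adjust -3): 88 + -3 = 85
  Event 5 (return 7): 85 + 7 = 92
  Event 6 (restock 30): 92 + 30 = 122
  Event 7 (return 3): 122 + 3 = 125
  Event 8 (restock 7): 125 + 7 = 132
  Event 9 (sale 20): sell min(20,132)=20. stock: 132 - 20 = 112. total_sold = 20
  Event 10 (sale 5): sell min(5,112)=5. stock: 112 - 5 = 107. total_sold = 25
  Event 11 (restock 28): 107 + 28 = 135
  Event 12 (sale 15): sell min(15,135)=15. stock: 135 - 15 = 120. total_sold = 40
  Event 13 (sale 10): sell min(10,120)=10. stock: 120 - 10 = 110. total_sold = 50
  Event 14 (sale 22): sell min(22,110)=22. stock: 110 - 22 = 88. total_sold = 72
Final: stock = 88, total_sold = 72

Checking against threshold 9:
  After event 1: stock=52 > 9
  After event 2: stock=82 > 9
  After event 3: stock=88 > 9
  After event 4: stock=85 > 9
  After event 5: stock=92 > 9
  After event 6: stock=122 > 9
  After event 7: stock=125 > 9
  After event 8: stock=132 > 9
  After event 9: stock=112 > 9
  After event 10: stock=107 > 9
  After event 11: stock=135 > 9
  After event 12: stock=120 > 9
  After event 13: stock=110 > 9
  After event 14: stock=88 > 9
Alert events: []. Count = 0

Answer: 0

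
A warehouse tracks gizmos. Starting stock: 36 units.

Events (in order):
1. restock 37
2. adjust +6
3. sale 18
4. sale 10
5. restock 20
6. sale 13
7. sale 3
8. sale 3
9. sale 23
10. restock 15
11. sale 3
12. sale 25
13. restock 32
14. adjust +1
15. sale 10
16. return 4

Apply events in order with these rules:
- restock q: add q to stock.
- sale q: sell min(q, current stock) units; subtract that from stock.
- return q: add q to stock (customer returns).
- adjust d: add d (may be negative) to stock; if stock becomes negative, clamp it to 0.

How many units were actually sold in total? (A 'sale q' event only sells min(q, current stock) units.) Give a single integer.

Answer: 108

Derivation:
Processing events:
Start: stock = 36
  Event 1 (restock 37): 36 + 37 = 73
  Event 2 (adjust +6): 73 + 6 = 79
  Event 3 (sale 18): sell min(18,79)=18. stock: 79 - 18 = 61. total_sold = 18
  Event 4 (sale 10): sell min(10,61)=10. stock: 61 - 10 = 51. total_sold = 28
  Event 5 (restock 20): 51 + 20 = 71
  Event 6 (sale 13): sell min(13,71)=13. stock: 71 - 13 = 58. total_sold = 41
  Event 7 (sale 3): sell min(3,58)=3. stock: 58 - 3 = 55. total_sold = 44
  Event 8 (sale 3): sell min(3,55)=3. stock: 55 - 3 = 52. total_sold = 47
  Event 9 (sale 23): sell min(23,52)=23. stock: 52 - 23 = 29. total_sold = 70
  Event 10 (restock 15): 29 + 15 = 44
  Event 11 (sale 3): sell min(3,44)=3. stock: 44 - 3 = 41. total_sold = 73
  Event 12 (sale 25): sell min(25,41)=25. stock: 41 - 25 = 16. total_sold = 98
  Event 13 (restock 32): 16 + 32 = 48
  Event 14 (adjust +1): 48 + 1 = 49
  Event 15 (sale 10): sell min(10,49)=10. stock: 49 - 10 = 39. total_sold = 108
  Event 16 (return 4): 39 + 4 = 43
Final: stock = 43, total_sold = 108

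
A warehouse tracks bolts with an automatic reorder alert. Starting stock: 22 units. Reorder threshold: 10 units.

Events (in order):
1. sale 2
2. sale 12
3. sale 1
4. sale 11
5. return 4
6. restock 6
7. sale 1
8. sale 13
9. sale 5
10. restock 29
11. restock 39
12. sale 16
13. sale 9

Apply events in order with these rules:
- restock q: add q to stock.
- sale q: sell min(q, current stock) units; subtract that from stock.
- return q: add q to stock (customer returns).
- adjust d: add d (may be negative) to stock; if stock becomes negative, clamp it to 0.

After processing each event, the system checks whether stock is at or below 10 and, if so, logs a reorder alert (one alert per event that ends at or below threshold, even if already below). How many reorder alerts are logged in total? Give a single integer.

Processing events:
Start: stock = 22
  Event 1 (sale 2): sell min(2,22)=2. stock: 22 - 2 = 20. total_sold = 2
  Event 2 (sale 12): sell min(12,20)=12. stock: 20 - 12 = 8. total_sold = 14
  Event 3 (sale 1): sell min(1,8)=1. stock: 8 - 1 = 7. total_sold = 15
  Event 4 (sale 11): sell min(11,7)=7. stock: 7 - 7 = 0. total_sold = 22
  Event 5 (return 4): 0 + 4 = 4
  Event 6 (restock 6): 4 + 6 = 10
  Event 7 (sale 1): sell min(1,10)=1. stock: 10 - 1 = 9. total_sold = 23
  Event 8 (sale 13): sell min(13,9)=9. stock: 9 - 9 = 0. total_sold = 32
  Event 9 (sale 5): sell min(5,0)=0. stock: 0 - 0 = 0. total_sold = 32
  Event 10 (restock 29): 0 + 29 = 29
  Event 11 (restock 39): 29 + 39 = 68
  Event 12 (sale 16): sell min(16,68)=16. stock: 68 - 16 = 52. total_sold = 48
  Event 13 (sale 9): sell min(9,52)=9. stock: 52 - 9 = 43. total_sold = 57
Final: stock = 43, total_sold = 57

Checking against threshold 10:
  After event 1: stock=20 > 10
  After event 2: stock=8 <= 10 -> ALERT
  After event 3: stock=7 <= 10 -> ALERT
  After event 4: stock=0 <= 10 -> ALERT
  After event 5: stock=4 <= 10 -> ALERT
  After event 6: stock=10 <= 10 -> ALERT
  After event 7: stock=9 <= 10 -> ALERT
  After event 8: stock=0 <= 10 -> ALERT
  After event 9: stock=0 <= 10 -> ALERT
  After event 10: stock=29 > 10
  After event 11: stock=68 > 10
  After event 12: stock=52 > 10
  After event 13: stock=43 > 10
Alert events: [2, 3, 4, 5, 6, 7, 8, 9]. Count = 8

Answer: 8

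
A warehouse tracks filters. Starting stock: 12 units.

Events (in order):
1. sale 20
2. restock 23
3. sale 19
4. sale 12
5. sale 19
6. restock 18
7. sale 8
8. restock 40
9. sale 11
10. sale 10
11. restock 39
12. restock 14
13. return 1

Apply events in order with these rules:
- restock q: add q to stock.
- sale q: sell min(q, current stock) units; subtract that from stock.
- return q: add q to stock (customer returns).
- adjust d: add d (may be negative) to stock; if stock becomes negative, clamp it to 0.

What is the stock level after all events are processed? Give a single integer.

Processing events:
Start: stock = 12
  Event 1 (sale 20): sell min(20,12)=12. stock: 12 - 12 = 0. total_sold = 12
  Event 2 (restock 23): 0 + 23 = 23
  Event 3 (sale 19): sell min(19,23)=19. stock: 23 - 19 = 4. total_sold = 31
  Event 4 (sale 12): sell min(12,4)=4. stock: 4 - 4 = 0. total_sold = 35
  Event 5 (sale 19): sell min(19,0)=0. stock: 0 - 0 = 0. total_sold = 35
  Event 6 (restock 18): 0 + 18 = 18
  Event 7 (sale 8): sell min(8,18)=8. stock: 18 - 8 = 10. total_sold = 43
  Event 8 (restock 40): 10 + 40 = 50
  Event 9 (sale 11): sell min(11,50)=11. stock: 50 - 11 = 39. total_sold = 54
  Event 10 (sale 10): sell min(10,39)=10. stock: 39 - 10 = 29. total_sold = 64
  Event 11 (restock 39): 29 + 39 = 68
  Event 12 (restock 14): 68 + 14 = 82
  Event 13 (return 1): 82 + 1 = 83
Final: stock = 83, total_sold = 64

Answer: 83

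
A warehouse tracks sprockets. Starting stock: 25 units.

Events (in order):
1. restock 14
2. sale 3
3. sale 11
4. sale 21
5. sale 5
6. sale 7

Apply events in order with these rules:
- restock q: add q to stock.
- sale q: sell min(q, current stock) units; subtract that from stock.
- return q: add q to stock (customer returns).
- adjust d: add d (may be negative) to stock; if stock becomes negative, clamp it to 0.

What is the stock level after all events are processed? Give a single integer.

Answer: 0

Derivation:
Processing events:
Start: stock = 25
  Event 1 (restock 14): 25 + 14 = 39
  Event 2 (sale 3): sell min(3,39)=3. stock: 39 - 3 = 36. total_sold = 3
  Event 3 (sale 11): sell min(11,36)=11. stock: 36 - 11 = 25. total_sold = 14
  Event 4 (sale 21): sell min(21,25)=21. stock: 25 - 21 = 4. total_sold = 35
  Event 5 (sale 5): sell min(5,4)=4. stock: 4 - 4 = 0. total_sold = 39
  Event 6 (sale 7): sell min(7,0)=0. stock: 0 - 0 = 0. total_sold = 39
Final: stock = 0, total_sold = 39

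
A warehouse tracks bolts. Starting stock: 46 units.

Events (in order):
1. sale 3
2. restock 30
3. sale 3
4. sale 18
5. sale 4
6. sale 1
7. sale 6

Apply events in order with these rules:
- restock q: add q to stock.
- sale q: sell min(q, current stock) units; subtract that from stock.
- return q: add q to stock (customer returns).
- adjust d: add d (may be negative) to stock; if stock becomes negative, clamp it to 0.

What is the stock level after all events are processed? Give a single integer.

Answer: 41

Derivation:
Processing events:
Start: stock = 46
  Event 1 (sale 3): sell min(3,46)=3. stock: 46 - 3 = 43. total_sold = 3
  Event 2 (restock 30): 43 + 30 = 73
  Event 3 (sale 3): sell min(3,73)=3. stock: 73 - 3 = 70. total_sold = 6
  Event 4 (sale 18): sell min(18,70)=18. stock: 70 - 18 = 52. total_sold = 24
  Event 5 (sale 4): sell min(4,52)=4. stock: 52 - 4 = 48. total_sold = 28
  Event 6 (sale 1): sell min(1,48)=1. stock: 48 - 1 = 47. total_sold = 29
  Event 7 (sale 6): sell min(6,47)=6. stock: 47 - 6 = 41. total_sold = 35
Final: stock = 41, total_sold = 35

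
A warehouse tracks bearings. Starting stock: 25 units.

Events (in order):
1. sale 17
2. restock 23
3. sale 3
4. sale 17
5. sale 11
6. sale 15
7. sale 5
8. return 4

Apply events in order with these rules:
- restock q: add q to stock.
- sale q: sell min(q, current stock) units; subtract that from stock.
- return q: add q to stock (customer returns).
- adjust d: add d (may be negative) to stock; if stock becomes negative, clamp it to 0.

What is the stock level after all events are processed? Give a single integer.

Answer: 4

Derivation:
Processing events:
Start: stock = 25
  Event 1 (sale 17): sell min(17,25)=17. stock: 25 - 17 = 8. total_sold = 17
  Event 2 (restock 23): 8 + 23 = 31
  Event 3 (sale 3): sell min(3,31)=3. stock: 31 - 3 = 28. total_sold = 20
  Event 4 (sale 17): sell min(17,28)=17. stock: 28 - 17 = 11. total_sold = 37
  Event 5 (sale 11): sell min(11,11)=11. stock: 11 - 11 = 0. total_sold = 48
  Event 6 (sale 15): sell min(15,0)=0. stock: 0 - 0 = 0. total_sold = 48
  Event 7 (sale 5): sell min(5,0)=0. stock: 0 - 0 = 0. total_sold = 48
  Event 8 (return 4): 0 + 4 = 4
Final: stock = 4, total_sold = 48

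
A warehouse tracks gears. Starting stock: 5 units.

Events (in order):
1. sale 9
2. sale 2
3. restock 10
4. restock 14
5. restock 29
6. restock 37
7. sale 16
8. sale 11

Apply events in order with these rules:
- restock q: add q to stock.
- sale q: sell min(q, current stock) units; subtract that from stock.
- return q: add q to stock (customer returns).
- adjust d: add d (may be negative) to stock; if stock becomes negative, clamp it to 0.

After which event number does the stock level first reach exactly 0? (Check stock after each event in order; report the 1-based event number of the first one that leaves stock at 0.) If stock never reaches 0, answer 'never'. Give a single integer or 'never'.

Answer: 1

Derivation:
Processing events:
Start: stock = 5
  Event 1 (sale 9): sell min(9,5)=5. stock: 5 - 5 = 0. total_sold = 5
  Event 2 (sale 2): sell min(2,0)=0. stock: 0 - 0 = 0. total_sold = 5
  Event 3 (restock 10): 0 + 10 = 10
  Event 4 (restock 14): 10 + 14 = 24
  Event 5 (restock 29): 24 + 29 = 53
  Event 6 (restock 37): 53 + 37 = 90
  Event 7 (sale 16): sell min(16,90)=16. stock: 90 - 16 = 74. total_sold = 21
  Event 8 (sale 11): sell min(11,74)=11. stock: 74 - 11 = 63. total_sold = 32
Final: stock = 63, total_sold = 32

First zero at event 1.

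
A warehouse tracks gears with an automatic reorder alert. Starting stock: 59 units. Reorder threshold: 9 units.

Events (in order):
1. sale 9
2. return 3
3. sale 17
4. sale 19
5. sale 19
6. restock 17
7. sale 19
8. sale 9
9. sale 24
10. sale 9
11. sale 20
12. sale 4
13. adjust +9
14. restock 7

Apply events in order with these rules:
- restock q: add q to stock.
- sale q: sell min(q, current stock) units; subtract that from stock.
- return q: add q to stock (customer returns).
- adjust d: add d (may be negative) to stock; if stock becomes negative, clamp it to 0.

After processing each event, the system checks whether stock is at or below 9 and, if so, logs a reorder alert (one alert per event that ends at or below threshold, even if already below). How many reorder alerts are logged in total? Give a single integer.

Answer: 8

Derivation:
Processing events:
Start: stock = 59
  Event 1 (sale 9): sell min(9,59)=9. stock: 59 - 9 = 50. total_sold = 9
  Event 2 (return 3): 50 + 3 = 53
  Event 3 (sale 17): sell min(17,53)=17. stock: 53 - 17 = 36. total_sold = 26
  Event 4 (sale 19): sell min(19,36)=19. stock: 36 - 19 = 17. total_sold = 45
  Event 5 (sale 19): sell min(19,17)=17. stock: 17 - 17 = 0. total_sold = 62
  Event 6 (restock 17): 0 + 17 = 17
  Event 7 (sale 19): sell min(19,17)=17. stock: 17 - 17 = 0. total_sold = 79
  Event 8 (sale 9): sell min(9,0)=0. stock: 0 - 0 = 0. total_sold = 79
  Event 9 (sale 24): sell min(24,0)=0. stock: 0 - 0 = 0. total_sold = 79
  Event 10 (sale 9): sell min(9,0)=0. stock: 0 - 0 = 0. total_sold = 79
  Event 11 (sale 20): sell min(20,0)=0. stock: 0 - 0 = 0. total_sold = 79
  Event 12 (sale 4): sell min(4,0)=0. stock: 0 - 0 = 0. total_sold = 79
  Event 13 (adjust +9): 0 + 9 = 9
  Event 14 (restock 7): 9 + 7 = 16
Final: stock = 16, total_sold = 79

Checking against threshold 9:
  After event 1: stock=50 > 9
  After event 2: stock=53 > 9
  After event 3: stock=36 > 9
  After event 4: stock=17 > 9
  After event 5: stock=0 <= 9 -> ALERT
  After event 6: stock=17 > 9
  After event 7: stock=0 <= 9 -> ALERT
  After event 8: stock=0 <= 9 -> ALERT
  After event 9: stock=0 <= 9 -> ALERT
  After event 10: stock=0 <= 9 -> ALERT
  After event 11: stock=0 <= 9 -> ALERT
  After event 12: stock=0 <= 9 -> ALERT
  After event 13: stock=9 <= 9 -> ALERT
  After event 14: stock=16 > 9
Alert events: [5, 7, 8, 9, 10, 11, 12, 13]. Count = 8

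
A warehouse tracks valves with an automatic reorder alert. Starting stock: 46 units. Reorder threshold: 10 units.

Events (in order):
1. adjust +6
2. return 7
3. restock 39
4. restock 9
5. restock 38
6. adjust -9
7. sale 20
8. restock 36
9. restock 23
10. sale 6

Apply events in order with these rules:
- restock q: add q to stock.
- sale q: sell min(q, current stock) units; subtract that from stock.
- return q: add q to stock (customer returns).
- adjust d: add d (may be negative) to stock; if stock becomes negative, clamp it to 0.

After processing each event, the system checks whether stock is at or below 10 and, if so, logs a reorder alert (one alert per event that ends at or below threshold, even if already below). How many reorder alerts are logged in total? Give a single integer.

Processing events:
Start: stock = 46
  Event 1 (adjust +6): 46 + 6 = 52
  Event 2 (return 7): 52 + 7 = 59
  Event 3 (restock 39): 59 + 39 = 98
  Event 4 (restock 9): 98 + 9 = 107
  Event 5 (restock 38): 107 + 38 = 145
  Event 6 (adjust -9): 145 + -9 = 136
  Event 7 (sale 20): sell min(20,136)=20. stock: 136 - 20 = 116. total_sold = 20
  Event 8 (restock 36): 116 + 36 = 152
  Event 9 (restock 23): 152 + 23 = 175
  Event 10 (sale 6): sell min(6,175)=6. stock: 175 - 6 = 169. total_sold = 26
Final: stock = 169, total_sold = 26

Checking against threshold 10:
  After event 1: stock=52 > 10
  After event 2: stock=59 > 10
  After event 3: stock=98 > 10
  After event 4: stock=107 > 10
  After event 5: stock=145 > 10
  After event 6: stock=136 > 10
  After event 7: stock=116 > 10
  After event 8: stock=152 > 10
  After event 9: stock=175 > 10
  After event 10: stock=169 > 10
Alert events: []. Count = 0

Answer: 0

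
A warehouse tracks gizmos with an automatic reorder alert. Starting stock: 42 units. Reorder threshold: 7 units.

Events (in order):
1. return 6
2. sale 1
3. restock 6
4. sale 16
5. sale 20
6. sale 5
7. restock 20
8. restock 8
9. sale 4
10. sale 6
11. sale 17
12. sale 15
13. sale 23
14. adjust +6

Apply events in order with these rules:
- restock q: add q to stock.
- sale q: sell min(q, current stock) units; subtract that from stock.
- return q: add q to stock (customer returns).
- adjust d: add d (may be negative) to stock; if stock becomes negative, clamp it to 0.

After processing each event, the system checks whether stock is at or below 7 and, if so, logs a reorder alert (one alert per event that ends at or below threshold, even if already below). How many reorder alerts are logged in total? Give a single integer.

Processing events:
Start: stock = 42
  Event 1 (return 6): 42 + 6 = 48
  Event 2 (sale 1): sell min(1,48)=1. stock: 48 - 1 = 47. total_sold = 1
  Event 3 (restock 6): 47 + 6 = 53
  Event 4 (sale 16): sell min(16,53)=16. stock: 53 - 16 = 37. total_sold = 17
  Event 5 (sale 20): sell min(20,37)=20. stock: 37 - 20 = 17. total_sold = 37
  Event 6 (sale 5): sell min(5,17)=5. stock: 17 - 5 = 12. total_sold = 42
  Event 7 (restock 20): 12 + 20 = 32
  Event 8 (restock 8): 32 + 8 = 40
  Event 9 (sale 4): sell min(4,40)=4. stock: 40 - 4 = 36. total_sold = 46
  Event 10 (sale 6): sell min(6,36)=6. stock: 36 - 6 = 30. total_sold = 52
  Event 11 (sale 17): sell min(17,30)=17. stock: 30 - 17 = 13. total_sold = 69
  Event 12 (sale 15): sell min(15,13)=13. stock: 13 - 13 = 0. total_sold = 82
  Event 13 (sale 23): sell min(23,0)=0. stock: 0 - 0 = 0. total_sold = 82
  Event 14 (adjust +6): 0 + 6 = 6
Final: stock = 6, total_sold = 82

Checking against threshold 7:
  After event 1: stock=48 > 7
  After event 2: stock=47 > 7
  After event 3: stock=53 > 7
  After event 4: stock=37 > 7
  After event 5: stock=17 > 7
  After event 6: stock=12 > 7
  After event 7: stock=32 > 7
  After event 8: stock=40 > 7
  After event 9: stock=36 > 7
  After event 10: stock=30 > 7
  After event 11: stock=13 > 7
  After event 12: stock=0 <= 7 -> ALERT
  After event 13: stock=0 <= 7 -> ALERT
  After event 14: stock=6 <= 7 -> ALERT
Alert events: [12, 13, 14]. Count = 3

Answer: 3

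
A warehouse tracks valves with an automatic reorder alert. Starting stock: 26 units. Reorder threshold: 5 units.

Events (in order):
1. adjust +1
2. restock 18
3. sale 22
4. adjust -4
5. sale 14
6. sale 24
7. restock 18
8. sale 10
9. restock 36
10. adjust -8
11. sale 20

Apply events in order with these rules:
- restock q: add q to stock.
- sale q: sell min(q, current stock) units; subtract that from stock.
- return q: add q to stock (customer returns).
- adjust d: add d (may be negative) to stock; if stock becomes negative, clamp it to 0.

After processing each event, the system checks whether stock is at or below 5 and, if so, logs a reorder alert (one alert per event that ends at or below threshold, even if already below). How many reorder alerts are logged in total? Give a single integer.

Processing events:
Start: stock = 26
  Event 1 (adjust +1): 26 + 1 = 27
  Event 2 (restock 18): 27 + 18 = 45
  Event 3 (sale 22): sell min(22,45)=22. stock: 45 - 22 = 23. total_sold = 22
  Event 4 (adjust -4): 23 + -4 = 19
  Event 5 (sale 14): sell min(14,19)=14. stock: 19 - 14 = 5. total_sold = 36
  Event 6 (sale 24): sell min(24,5)=5. stock: 5 - 5 = 0. total_sold = 41
  Event 7 (restock 18): 0 + 18 = 18
  Event 8 (sale 10): sell min(10,18)=10. stock: 18 - 10 = 8. total_sold = 51
  Event 9 (restock 36): 8 + 36 = 44
  Event 10 (adjust -8): 44 + -8 = 36
  Event 11 (sale 20): sell min(20,36)=20. stock: 36 - 20 = 16. total_sold = 71
Final: stock = 16, total_sold = 71

Checking against threshold 5:
  After event 1: stock=27 > 5
  After event 2: stock=45 > 5
  After event 3: stock=23 > 5
  After event 4: stock=19 > 5
  After event 5: stock=5 <= 5 -> ALERT
  After event 6: stock=0 <= 5 -> ALERT
  After event 7: stock=18 > 5
  After event 8: stock=8 > 5
  After event 9: stock=44 > 5
  After event 10: stock=36 > 5
  After event 11: stock=16 > 5
Alert events: [5, 6]. Count = 2

Answer: 2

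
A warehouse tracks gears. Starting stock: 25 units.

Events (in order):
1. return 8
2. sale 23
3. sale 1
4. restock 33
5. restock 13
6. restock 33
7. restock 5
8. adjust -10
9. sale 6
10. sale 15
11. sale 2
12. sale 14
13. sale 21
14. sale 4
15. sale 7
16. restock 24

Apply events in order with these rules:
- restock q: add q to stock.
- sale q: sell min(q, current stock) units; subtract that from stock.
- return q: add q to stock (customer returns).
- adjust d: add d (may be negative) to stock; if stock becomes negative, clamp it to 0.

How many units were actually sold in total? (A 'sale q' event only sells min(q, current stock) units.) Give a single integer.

Answer: 93

Derivation:
Processing events:
Start: stock = 25
  Event 1 (return 8): 25 + 8 = 33
  Event 2 (sale 23): sell min(23,33)=23. stock: 33 - 23 = 10. total_sold = 23
  Event 3 (sale 1): sell min(1,10)=1. stock: 10 - 1 = 9. total_sold = 24
  Event 4 (restock 33): 9 + 33 = 42
  Event 5 (restock 13): 42 + 13 = 55
  Event 6 (restock 33): 55 + 33 = 88
  Event 7 (restock 5): 88 + 5 = 93
  Event 8 (adjust -10): 93 + -10 = 83
  Event 9 (sale 6): sell min(6,83)=6. stock: 83 - 6 = 77. total_sold = 30
  Event 10 (sale 15): sell min(15,77)=15. stock: 77 - 15 = 62. total_sold = 45
  Event 11 (sale 2): sell min(2,62)=2. stock: 62 - 2 = 60. total_sold = 47
  Event 12 (sale 14): sell min(14,60)=14. stock: 60 - 14 = 46. total_sold = 61
  Event 13 (sale 21): sell min(21,46)=21. stock: 46 - 21 = 25. total_sold = 82
  Event 14 (sale 4): sell min(4,25)=4. stock: 25 - 4 = 21. total_sold = 86
  Event 15 (sale 7): sell min(7,21)=7. stock: 21 - 7 = 14. total_sold = 93
  Event 16 (restock 24): 14 + 24 = 38
Final: stock = 38, total_sold = 93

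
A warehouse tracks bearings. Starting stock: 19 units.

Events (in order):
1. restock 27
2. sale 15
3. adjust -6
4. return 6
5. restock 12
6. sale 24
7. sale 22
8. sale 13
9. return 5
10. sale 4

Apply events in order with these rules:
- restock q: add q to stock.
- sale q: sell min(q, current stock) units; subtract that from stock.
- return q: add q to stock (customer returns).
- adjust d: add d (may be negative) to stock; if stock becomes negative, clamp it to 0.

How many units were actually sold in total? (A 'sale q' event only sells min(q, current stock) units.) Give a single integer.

Answer: 62

Derivation:
Processing events:
Start: stock = 19
  Event 1 (restock 27): 19 + 27 = 46
  Event 2 (sale 15): sell min(15,46)=15. stock: 46 - 15 = 31. total_sold = 15
  Event 3 (adjust -6): 31 + -6 = 25
  Event 4 (return 6): 25 + 6 = 31
  Event 5 (restock 12): 31 + 12 = 43
  Event 6 (sale 24): sell min(24,43)=24. stock: 43 - 24 = 19. total_sold = 39
  Event 7 (sale 22): sell min(22,19)=19. stock: 19 - 19 = 0. total_sold = 58
  Event 8 (sale 13): sell min(13,0)=0. stock: 0 - 0 = 0. total_sold = 58
  Event 9 (return 5): 0 + 5 = 5
  Event 10 (sale 4): sell min(4,5)=4. stock: 5 - 4 = 1. total_sold = 62
Final: stock = 1, total_sold = 62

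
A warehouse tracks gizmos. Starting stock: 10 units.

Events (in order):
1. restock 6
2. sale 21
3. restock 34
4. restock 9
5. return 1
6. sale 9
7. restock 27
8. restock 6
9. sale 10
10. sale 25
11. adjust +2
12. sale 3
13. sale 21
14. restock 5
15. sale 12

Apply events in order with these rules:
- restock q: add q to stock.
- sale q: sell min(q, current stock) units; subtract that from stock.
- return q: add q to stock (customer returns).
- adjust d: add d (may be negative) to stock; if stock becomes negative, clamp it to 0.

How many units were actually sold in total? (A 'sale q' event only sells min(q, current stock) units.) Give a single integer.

Processing events:
Start: stock = 10
  Event 1 (restock 6): 10 + 6 = 16
  Event 2 (sale 21): sell min(21,16)=16. stock: 16 - 16 = 0. total_sold = 16
  Event 3 (restock 34): 0 + 34 = 34
  Event 4 (restock 9): 34 + 9 = 43
  Event 5 (return 1): 43 + 1 = 44
  Event 6 (sale 9): sell min(9,44)=9. stock: 44 - 9 = 35. total_sold = 25
  Event 7 (restock 27): 35 + 27 = 62
  Event 8 (restock 6): 62 + 6 = 68
  Event 9 (sale 10): sell min(10,68)=10. stock: 68 - 10 = 58. total_sold = 35
  Event 10 (sale 25): sell min(25,58)=25. stock: 58 - 25 = 33. total_sold = 60
  Event 11 (adjust +2): 33 + 2 = 35
  Event 12 (sale 3): sell min(3,35)=3. stock: 35 - 3 = 32. total_sold = 63
  Event 13 (sale 21): sell min(21,32)=21. stock: 32 - 21 = 11. total_sold = 84
  Event 14 (restock 5): 11 + 5 = 16
  Event 15 (sale 12): sell min(12,16)=12. stock: 16 - 12 = 4. total_sold = 96
Final: stock = 4, total_sold = 96

Answer: 96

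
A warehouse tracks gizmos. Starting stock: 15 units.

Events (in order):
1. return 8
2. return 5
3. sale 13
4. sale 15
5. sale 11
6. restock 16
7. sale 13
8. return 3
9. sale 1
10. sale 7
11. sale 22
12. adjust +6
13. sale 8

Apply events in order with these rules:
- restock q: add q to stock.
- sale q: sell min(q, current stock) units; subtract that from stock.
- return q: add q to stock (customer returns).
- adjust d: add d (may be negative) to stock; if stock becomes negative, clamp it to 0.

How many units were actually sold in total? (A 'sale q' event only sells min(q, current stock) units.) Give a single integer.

Processing events:
Start: stock = 15
  Event 1 (return 8): 15 + 8 = 23
  Event 2 (return 5): 23 + 5 = 28
  Event 3 (sale 13): sell min(13,28)=13. stock: 28 - 13 = 15. total_sold = 13
  Event 4 (sale 15): sell min(15,15)=15. stock: 15 - 15 = 0. total_sold = 28
  Event 5 (sale 11): sell min(11,0)=0. stock: 0 - 0 = 0. total_sold = 28
  Event 6 (restock 16): 0 + 16 = 16
  Event 7 (sale 13): sell min(13,16)=13. stock: 16 - 13 = 3. total_sold = 41
  Event 8 (return 3): 3 + 3 = 6
  Event 9 (sale 1): sell min(1,6)=1. stock: 6 - 1 = 5. total_sold = 42
  Event 10 (sale 7): sell min(7,5)=5. stock: 5 - 5 = 0. total_sold = 47
  Event 11 (sale 22): sell min(22,0)=0. stock: 0 - 0 = 0. total_sold = 47
  Event 12 (adjust +6): 0 + 6 = 6
  Event 13 (sale 8): sell min(8,6)=6. stock: 6 - 6 = 0. total_sold = 53
Final: stock = 0, total_sold = 53

Answer: 53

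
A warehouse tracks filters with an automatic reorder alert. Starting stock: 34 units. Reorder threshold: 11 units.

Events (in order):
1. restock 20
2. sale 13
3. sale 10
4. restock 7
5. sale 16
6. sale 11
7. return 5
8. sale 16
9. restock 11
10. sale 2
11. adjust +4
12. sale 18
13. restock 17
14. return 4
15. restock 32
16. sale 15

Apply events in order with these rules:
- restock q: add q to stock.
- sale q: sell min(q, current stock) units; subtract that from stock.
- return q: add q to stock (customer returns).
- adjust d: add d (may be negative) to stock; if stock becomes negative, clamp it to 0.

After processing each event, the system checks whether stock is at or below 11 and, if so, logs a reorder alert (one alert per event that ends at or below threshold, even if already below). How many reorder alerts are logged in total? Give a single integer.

Processing events:
Start: stock = 34
  Event 1 (restock 20): 34 + 20 = 54
  Event 2 (sale 13): sell min(13,54)=13. stock: 54 - 13 = 41. total_sold = 13
  Event 3 (sale 10): sell min(10,41)=10. stock: 41 - 10 = 31. total_sold = 23
  Event 4 (restock 7): 31 + 7 = 38
  Event 5 (sale 16): sell min(16,38)=16. stock: 38 - 16 = 22. total_sold = 39
  Event 6 (sale 11): sell min(11,22)=11. stock: 22 - 11 = 11. total_sold = 50
  Event 7 (return 5): 11 + 5 = 16
  Event 8 (sale 16): sell min(16,16)=16. stock: 16 - 16 = 0. total_sold = 66
  Event 9 (restock 11): 0 + 11 = 11
  Event 10 (sale 2): sell min(2,11)=2. stock: 11 - 2 = 9. total_sold = 68
  Event 11 (adjust +4): 9 + 4 = 13
  Event 12 (sale 18): sell min(18,13)=13. stock: 13 - 13 = 0. total_sold = 81
  Event 13 (restock 17): 0 + 17 = 17
  Event 14 (return 4): 17 + 4 = 21
  Event 15 (restock 32): 21 + 32 = 53
  Event 16 (sale 15): sell min(15,53)=15. stock: 53 - 15 = 38. total_sold = 96
Final: stock = 38, total_sold = 96

Checking against threshold 11:
  After event 1: stock=54 > 11
  After event 2: stock=41 > 11
  After event 3: stock=31 > 11
  After event 4: stock=38 > 11
  After event 5: stock=22 > 11
  After event 6: stock=11 <= 11 -> ALERT
  After event 7: stock=16 > 11
  After event 8: stock=0 <= 11 -> ALERT
  After event 9: stock=11 <= 11 -> ALERT
  After event 10: stock=9 <= 11 -> ALERT
  After event 11: stock=13 > 11
  After event 12: stock=0 <= 11 -> ALERT
  After event 13: stock=17 > 11
  After event 14: stock=21 > 11
  After event 15: stock=53 > 11
  After event 16: stock=38 > 11
Alert events: [6, 8, 9, 10, 12]. Count = 5

Answer: 5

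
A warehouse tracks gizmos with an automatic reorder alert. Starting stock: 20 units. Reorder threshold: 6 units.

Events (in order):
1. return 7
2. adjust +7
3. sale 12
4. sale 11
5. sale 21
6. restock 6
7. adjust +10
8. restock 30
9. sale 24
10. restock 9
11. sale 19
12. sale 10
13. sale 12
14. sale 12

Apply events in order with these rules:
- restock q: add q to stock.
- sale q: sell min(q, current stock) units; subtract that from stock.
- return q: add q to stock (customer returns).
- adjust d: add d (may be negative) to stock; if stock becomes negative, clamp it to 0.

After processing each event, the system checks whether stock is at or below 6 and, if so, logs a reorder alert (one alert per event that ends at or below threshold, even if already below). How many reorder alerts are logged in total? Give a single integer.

Answer: 5

Derivation:
Processing events:
Start: stock = 20
  Event 1 (return 7): 20 + 7 = 27
  Event 2 (adjust +7): 27 + 7 = 34
  Event 3 (sale 12): sell min(12,34)=12. stock: 34 - 12 = 22. total_sold = 12
  Event 4 (sale 11): sell min(11,22)=11. stock: 22 - 11 = 11. total_sold = 23
  Event 5 (sale 21): sell min(21,11)=11. stock: 11 - 11 = 0. total_sold = 34
  Event 6 (restock 6): 0 + 6 = 6
  Event 7 (adjust +10): 6 + 10 = 16
  Event 8 (restock 30): 16 + 30 = 46
  Event 9 (sale 24): sell min(24,46)=24. stock: 46 - 24 = 22. total_sold = 58
  Event 10 (restock 9): 22 + 9 = 31
  Event 11 (sale 19): sell min(19,31)=19. stock: 31 - 19 = 12. total_sold = 77
  Event 12 (sale 10): sell min(10,12)=10. stock: 12 - 10 = 2. total_sold = 87
  Event 13 (sale 12): sell min(12,2)=2. stock: 2 - 2 = 0. total_sold = 89
  Event 14 (sale 12): sell min(12,0)=0. stock: 0 - 0 = 0. total_sold = 89
Final: stock = 0, total_sold = 89

Checking against threshold 6:
  After event 1: stock=27 > 6
  After event 2: stock=34 > 6
  After event 3: stock=22 > 6
  After event 4: stock=11 > 6
  After event 5: stock=0 <= 6 -> ALERT
  After event 6: stock=6 <= 6 -> ALERT
  After event 7: stock=16 > 6
  After event 8: stock=46 > 6
  After event 9: stock=22 > 6
  After event 10: stock=31 > 6
  After event 11: stock=12 > 6
  After event 12: stock=2 <= 6 -> ALERT
  After event 13: stock=0 <= 6 -> ALERT
  After event 14: stock=0 <= 6 -> ALERT
Alert events: [5, 6, 12, 13, 14]. Count = 5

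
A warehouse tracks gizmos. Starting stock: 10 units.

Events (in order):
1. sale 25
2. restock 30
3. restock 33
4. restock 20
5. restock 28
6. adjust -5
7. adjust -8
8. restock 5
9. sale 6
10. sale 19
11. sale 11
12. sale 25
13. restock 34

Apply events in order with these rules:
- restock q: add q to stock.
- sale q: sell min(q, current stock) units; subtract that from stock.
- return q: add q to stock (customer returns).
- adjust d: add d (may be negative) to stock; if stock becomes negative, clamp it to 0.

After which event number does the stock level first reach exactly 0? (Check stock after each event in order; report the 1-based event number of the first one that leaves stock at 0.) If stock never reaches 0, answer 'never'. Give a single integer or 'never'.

Processing events:
Start: stock = 10
  Event 1 (sale 25): sell min(25,10)=10. stock: 10 - 10 = 0. total_sold = 10
  Event 2 (restock 30): 0 + 30 = 30
  Event 3 (restock 33): 30 + 33 = 63
  Event 4 (restock 20): 63 + 20 = 83
  Event 5 (restock 28): 83 + 28 = 111
  Event 6 (adjust -5): 111 + -5 = 106
  Event 7 (adjust -8): 106 + -8 = 98
  Event 8 (restock 5): 98 + 5 = 103
  Event 9 (sale 6): sell min(6,103)=6. stock: 103 - 6 = 97. total_sold = 16
  Event 10 (sale 19): sell min(19,97)=19. stock: 97 - 19 = 78. total_sold = 35
  Event 11 (sale 11): sell min(11,78)=11. stock: 78 - 11 = 67. total_sold = 46
  Event 12 (sale 25): sell min(25,67)=25. stock: 67 - 25 = 42. total_sold = 71
  Event 13 (restock 34): 42 + 34 = 76
Final: stock = 76, total_sold = 71

First zero at event 1.

Answer: 1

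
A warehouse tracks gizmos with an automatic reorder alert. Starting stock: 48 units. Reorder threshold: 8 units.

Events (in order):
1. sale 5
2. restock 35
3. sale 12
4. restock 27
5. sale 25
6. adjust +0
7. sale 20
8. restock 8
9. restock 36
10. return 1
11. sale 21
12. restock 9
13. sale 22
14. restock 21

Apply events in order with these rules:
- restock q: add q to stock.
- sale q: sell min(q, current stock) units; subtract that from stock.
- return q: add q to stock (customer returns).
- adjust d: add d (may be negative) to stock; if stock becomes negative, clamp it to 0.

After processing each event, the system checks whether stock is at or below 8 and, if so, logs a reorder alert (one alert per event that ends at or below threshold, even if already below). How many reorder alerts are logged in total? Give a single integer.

Processing events:
Start: stock = 48
  Event 1 (sale 5): sell min(5,48)=5. stock: 48 - 5 = 43. total_sold = 5
  Event 2 (restock 35): 43 + 35 = 78
  Event 3 (sale 12): sell min(12,78)=12. stock: 78 - 12 = 66. total_sold = 17
  Event 4 (restock 27): 66 + 27 = 93
  Event 5 (sale 25): sell min(25,93)=25. stock: 93 - 25 = 68. total_sold = 42
  Event 6 (adjust +0): 68 + 0 = 68
  Event 7 (sale 20): sell min(20,68)=20. stock: 68 - 20 = 48. total_sold = 62
  Event 8 (restock 8): 48 + 8 = 56
  Event 9 (restock 36): 56 + 36 = 92
  Event 10 (return 1): 92 + 1 = 93
  Event 11 (sale 21): sell min(21,93)=21. stock: 93 - 21 = 72. total_sold = 83
  Event 12 (restock 9): 72 + 9 = 81
  Event 13 (sale 22): sell min(22,81)=22. stock: 81 - 22 = 59. total_sold = 105
  Event 14 (restock 21): 59 + 21 = 80
Final: stock = 80, total_sold = 105

Checking against threshold 8:
  After event 1: stock=43 > 8
  After event 2: stock=78 > 8
  After event 3: stock=66 > 8
  After event 4: stock=93 > 8
  After event 5: stock=68 > 8
  After event 6: stock=68 > 8
  After event 7: stock=48 > 8
  After event 8: stock=56 > 8
  After event 9: stock=92 > 8
  After event 10: stock=93 > 8
  After event 11: stock=72 > 8
  After event 12: stock=81 > 8
  After event 13: stock=59 > 8
  After event 14: stock=80 > 8
Alert events: []. Count = 0

Answer: 0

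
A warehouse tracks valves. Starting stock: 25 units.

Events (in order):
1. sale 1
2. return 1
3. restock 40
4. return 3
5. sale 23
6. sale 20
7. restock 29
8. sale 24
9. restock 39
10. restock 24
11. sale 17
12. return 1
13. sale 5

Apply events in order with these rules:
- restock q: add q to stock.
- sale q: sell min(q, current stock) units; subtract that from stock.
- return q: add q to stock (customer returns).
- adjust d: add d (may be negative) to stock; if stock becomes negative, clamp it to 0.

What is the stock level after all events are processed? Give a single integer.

Processing events:
Start: stock = 25
  Event 1 (sale 1): sell min(1,25)=1. stock: 25 - 1 = 24. total_sold = 1
  Event 2 (return 1): 24 + 1 = 25
  Event 3 (restock 40): 25 + 40 = 65
  Event 4 (return 3): 65 + 3 = 68
  Event 5 (sale 23): sell min(23,68)=23. stock: 68 - 23 = 45. total_sold = 24
  Event 6 (sale 20): sell min(20,45)=20. stock: 45 - 20 = 25. total_sold = 44
  Event 7 (restock 29): 25 + 29 = 54
  Event 8 (sale 24): sell min(24,54)=24. stock: 54 - 24 = 30. total_sold = 68
  Event 9 (restock 39): 30 + 39 = 69
  Event 10 (restock 24): 69 + 24 = 93
  Event 11 (sale 17): sell min(17,93)=17. stock: 93 - 17 = 76. total_sold = 85
  Event 12 (return 1): 76 + 1 = 77
  Event 13 (sale 5): sell min(5,77)=5. stock: 77 - 5 = 72. total_sold = 90
Final: stock = 72, total_sold = 90

Answer: 72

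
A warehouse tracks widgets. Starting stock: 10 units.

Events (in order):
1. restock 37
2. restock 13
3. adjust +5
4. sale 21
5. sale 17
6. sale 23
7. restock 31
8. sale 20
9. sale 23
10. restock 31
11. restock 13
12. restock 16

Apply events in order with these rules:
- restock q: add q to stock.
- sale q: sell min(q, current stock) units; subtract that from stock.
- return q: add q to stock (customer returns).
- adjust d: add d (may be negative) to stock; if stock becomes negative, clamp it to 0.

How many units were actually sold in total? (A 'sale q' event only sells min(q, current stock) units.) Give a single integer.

Processing events:
Start: stock = 10
  Event 1 (restock 37): 10 + 37 = 47
  Event 2 (restock 13): 47 + 13 = 60
  Event 3 (adjust +5): 60 + 5 = 65
  Event 4 (sale 21): sell min(21,65)=21. stock: 65 - 21 = 44. total_sold = 21
  Event 5 (sale 17): sell min(17,44)=17. stock: 44 - 17 = 27. total_sold = 38
  Event 6 (sale 23): sell min(23,27)=23. stock: 27 - 23 = 4. total_sold = 61
  Event 7 (restock 31): 4 + 31 = 35
  Event 8 (sale 20): sell min(20,35)=20. stock: 35 - 20 = 15. total_sold = 81
  Event 9 (sale 23): sell min(23,15)=15. stock: 15 - 15 = 0. total_sold = 96
  Event 10 (restock 31): 0 + 31 = 31
  Event 11 (restock 13): 31 + 13 = 44
  Event 12 (restock 16): 44 + 16 = 60
Final: stock = 60, total_sold = 96

Answer: 96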